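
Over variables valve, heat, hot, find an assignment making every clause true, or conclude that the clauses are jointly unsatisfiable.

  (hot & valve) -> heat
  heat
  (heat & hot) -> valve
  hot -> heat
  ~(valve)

valve = False, heat = True, hot = False

Unit clause (heat) forces heat = True.
Unit clause (~valve) forces valve = False.
In (~heat | ~hot | valve) only ~hot is left, so hot = False.
Check each clause:
  (heat): heat holds.
  (~valve): ~valve holds.
  (heat | ~hot | ~valve): heat holds.
  (~heat | ~hot | valve): ~hot holds.
  (heat | ~hot): heat holds.
All clauses satisfied.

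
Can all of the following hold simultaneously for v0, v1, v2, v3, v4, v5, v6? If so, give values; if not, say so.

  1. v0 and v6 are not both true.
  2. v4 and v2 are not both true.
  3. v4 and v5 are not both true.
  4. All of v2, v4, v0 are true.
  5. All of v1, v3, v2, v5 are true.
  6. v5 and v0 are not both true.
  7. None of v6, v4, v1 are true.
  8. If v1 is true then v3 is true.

Case v1 = True:
  Constraint (7) is violated (v1=T) — contradiction.
Case v1 = False:
  Constraint (5) is violated (v1=F) — contradiction.
Both cases fail — unsatisfiable.

Unsatisfiable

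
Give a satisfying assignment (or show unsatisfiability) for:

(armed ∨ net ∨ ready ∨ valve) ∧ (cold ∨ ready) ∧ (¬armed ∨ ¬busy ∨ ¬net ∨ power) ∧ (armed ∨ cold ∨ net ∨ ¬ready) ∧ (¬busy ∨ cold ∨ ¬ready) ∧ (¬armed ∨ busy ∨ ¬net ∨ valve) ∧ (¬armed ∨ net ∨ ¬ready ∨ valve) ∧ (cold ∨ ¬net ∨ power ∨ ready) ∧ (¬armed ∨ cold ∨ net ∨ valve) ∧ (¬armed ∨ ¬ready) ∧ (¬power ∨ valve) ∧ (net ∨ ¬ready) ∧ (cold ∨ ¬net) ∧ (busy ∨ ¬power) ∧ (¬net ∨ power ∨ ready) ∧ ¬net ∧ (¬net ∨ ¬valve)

Unit clause (¬net) forces net = False.
In (net ∨ ¬ready) only ¬ready is left, so ready = False.
In (cold ∨ ready) only cold is left, so cold = True.
Set valve = False.
  then (armed ∨ net ∨ ready ∨ valve) forces armed = True.
  then (¬power ∨ valve) forces power = False.
Set busy = False.
All clauses satisfied.

valve: False; busy: False; armed: True; cold: True; power: False; net: False; ready: False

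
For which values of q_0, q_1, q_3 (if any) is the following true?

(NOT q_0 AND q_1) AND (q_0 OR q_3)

q_0 = False, q_1 = True, q_3 = True

  NOT q_0 AND q_1 = True
    NOT q_0 = True
  q_0 OR q_3 = True
Both conjuncts True, so the formula holds.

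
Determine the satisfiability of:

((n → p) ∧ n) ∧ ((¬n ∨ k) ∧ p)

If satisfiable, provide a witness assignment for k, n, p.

k = True, n = True, p = True

  (n → p) ∧ n = True
    n → p = True
  (¬n ∨ k) ∧ p = True
    ¬n ∨ k = True
      ¬n = False
Both conjuncts True, so the formula holds.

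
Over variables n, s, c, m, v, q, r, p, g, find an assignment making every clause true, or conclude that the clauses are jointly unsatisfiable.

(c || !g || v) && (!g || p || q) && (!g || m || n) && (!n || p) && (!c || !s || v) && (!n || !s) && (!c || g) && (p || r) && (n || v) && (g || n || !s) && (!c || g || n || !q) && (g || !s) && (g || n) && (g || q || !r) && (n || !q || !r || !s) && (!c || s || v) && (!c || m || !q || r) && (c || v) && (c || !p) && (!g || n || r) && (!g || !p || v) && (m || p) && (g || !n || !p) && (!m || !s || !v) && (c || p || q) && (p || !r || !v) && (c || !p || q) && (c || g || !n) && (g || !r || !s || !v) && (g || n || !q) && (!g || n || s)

Set n = True.
  then (!n || p) forces p = True.
  then (!n || !s) forces s = False.
  then (c || !p) forces c = True.
  then (g || !n || !p) forces g = True.
  then (!c || s || v) forces v = True.
Set m = False.
Set q = False.
Set r = True.
All clauses satisfied.

n = True, s = False, c = True, m = False, v = True, q = False, r = True, p = True, g = True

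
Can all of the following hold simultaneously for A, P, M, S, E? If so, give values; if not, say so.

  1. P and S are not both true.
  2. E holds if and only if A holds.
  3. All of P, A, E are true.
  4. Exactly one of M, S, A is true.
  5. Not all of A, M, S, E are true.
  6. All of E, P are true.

A = True; P = True; M = False; S = False; E = True

  (1) P=T, S=F — not both ✓
  (2) E=T, A=T — same ✓
  (3) {P, A, E}: all 3 true ✓
  (4) {M, S, A}: 1 true — exactly one ✓
  (5) {A, M, S, E}: 2/4 true — not all ✓
  (6) {E, P}: all 2 true ✓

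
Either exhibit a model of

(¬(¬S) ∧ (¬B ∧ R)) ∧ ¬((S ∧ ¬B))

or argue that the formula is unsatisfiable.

Unsatisfiable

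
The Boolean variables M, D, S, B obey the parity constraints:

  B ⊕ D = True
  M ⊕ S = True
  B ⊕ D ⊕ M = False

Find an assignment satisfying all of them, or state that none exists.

M=T, D=F, S=F, B=T

B ⊕ D = T ⊕ F = True ✓
M ⊕ S = T ⊕ F = True ✓
B ⊕ D ⊕ M = T ⊕ F ⊕ T = False ✓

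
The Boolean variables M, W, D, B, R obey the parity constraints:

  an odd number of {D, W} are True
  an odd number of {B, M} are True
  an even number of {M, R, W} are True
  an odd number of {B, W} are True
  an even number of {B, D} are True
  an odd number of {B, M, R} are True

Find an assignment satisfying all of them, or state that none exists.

M = True; W = True; D = False; B = False; R = False

{D, W}: 1 true → odd ✓
{B, M}: 1 true → odd ✓
{M, R, W}: 2 true → even ✓
{B, W}: 1 true → odd ✓
{B, D}: 0 true → even ✓
{B, M, R}: 1 true → odd ✓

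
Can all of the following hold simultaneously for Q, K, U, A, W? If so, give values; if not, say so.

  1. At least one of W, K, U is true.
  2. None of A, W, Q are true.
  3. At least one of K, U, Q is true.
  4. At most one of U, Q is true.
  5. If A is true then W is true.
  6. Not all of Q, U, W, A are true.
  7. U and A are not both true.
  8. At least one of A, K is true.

Q = False; K = True; U = False; A = False; W = False

  (1) {W, K, U}: 1 true — at least one ✓
  (2) {A, W, Q}: 0 true — none ✓
  (3) {K, U, Q}: 1 true — at least one ✓
  (4) {U, Q}: 0 true — at most one ✓
  (5) A=F ⇒ W: vacuous ✓
  (6) {Q, U, W, A}: 0/4 true — not all ✓
  (7) U=F, A=F — not both ✓
  (8) {A, K}: 1 true — at least one ✓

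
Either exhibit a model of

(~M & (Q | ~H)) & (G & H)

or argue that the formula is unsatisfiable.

G = True, M = False, H = True, Q = True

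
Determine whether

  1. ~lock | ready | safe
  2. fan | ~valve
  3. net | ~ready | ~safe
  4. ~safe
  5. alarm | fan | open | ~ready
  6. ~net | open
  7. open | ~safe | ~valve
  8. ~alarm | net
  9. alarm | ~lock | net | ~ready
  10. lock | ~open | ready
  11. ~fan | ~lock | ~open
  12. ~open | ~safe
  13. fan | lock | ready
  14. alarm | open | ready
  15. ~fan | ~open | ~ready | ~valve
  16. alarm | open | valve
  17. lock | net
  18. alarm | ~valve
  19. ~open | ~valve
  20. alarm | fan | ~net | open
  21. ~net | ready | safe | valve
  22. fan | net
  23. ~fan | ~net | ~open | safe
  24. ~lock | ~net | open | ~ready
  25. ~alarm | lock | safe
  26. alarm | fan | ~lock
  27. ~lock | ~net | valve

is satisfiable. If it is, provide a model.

net=T, open=T, lock=F, alarm=F, fan=F, valve=F, safe=F, ready=T

Unit clause (~safe) forces safe = False.
Try net = False:
  (~alarm | net) forces alarm = False.
  (lock | net) forces lock = True.
  (~lock | ready | safe) forces ready = True.
  clause (alarm | ~lock | net | ~ready) is falsified — backtrack.
So net = True.
  then (~net | open) forces open = True.
  then (~open | ~valve) forces valve = False.
  then (~net | ready | safe | valve) forces ready = True.
  then (~fan | ~net | ~open | safe) forces fan = False.
  then (~lock | ~net | valve) forces lock = False.
  then (~alarm | lock | safe) forces alarm = False.
All clauses satisfied.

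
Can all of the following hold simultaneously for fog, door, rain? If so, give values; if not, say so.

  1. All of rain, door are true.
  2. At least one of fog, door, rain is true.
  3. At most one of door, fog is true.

fog = False; door = True; rain = True

  (1) {rain, door}: all 2 true ✓
  (2) {fog, door, rain}: 2 true — at least one ✓
  (3) {door, fog}: 1 true — at most one ✓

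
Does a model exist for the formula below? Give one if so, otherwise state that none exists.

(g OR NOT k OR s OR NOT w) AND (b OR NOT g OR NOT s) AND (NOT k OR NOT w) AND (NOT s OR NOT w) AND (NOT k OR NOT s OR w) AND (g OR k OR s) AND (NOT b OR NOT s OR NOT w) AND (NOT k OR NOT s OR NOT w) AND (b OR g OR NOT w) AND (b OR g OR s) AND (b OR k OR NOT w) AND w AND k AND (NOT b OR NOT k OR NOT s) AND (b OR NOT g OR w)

Unsatisfiable — no assignment works.

Case k = True:
  (NOT k OR NOT w) forces w = False.
  Clause (w) is falsified — contradiction.
Case k = False:
  Clause (k) is falsified — contradiction.
Both cases fail, so the formula is unsatisfiable.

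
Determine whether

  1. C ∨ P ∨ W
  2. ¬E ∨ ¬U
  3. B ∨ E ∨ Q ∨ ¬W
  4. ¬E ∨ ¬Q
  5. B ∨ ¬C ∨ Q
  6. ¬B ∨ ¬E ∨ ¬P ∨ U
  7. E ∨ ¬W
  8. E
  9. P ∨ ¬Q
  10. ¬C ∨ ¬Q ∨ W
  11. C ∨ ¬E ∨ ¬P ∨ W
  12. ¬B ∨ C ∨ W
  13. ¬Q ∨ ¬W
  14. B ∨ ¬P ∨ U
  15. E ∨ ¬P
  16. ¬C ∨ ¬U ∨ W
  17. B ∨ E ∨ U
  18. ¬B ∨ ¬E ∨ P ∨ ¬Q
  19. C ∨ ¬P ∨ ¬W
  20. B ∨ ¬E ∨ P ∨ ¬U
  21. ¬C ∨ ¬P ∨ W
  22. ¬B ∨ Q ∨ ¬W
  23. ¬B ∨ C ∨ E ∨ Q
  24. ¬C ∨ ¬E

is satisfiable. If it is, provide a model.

Unit clause (E) forces E = True.
In (¬C ∨ ¬E) only ¬C is left, so C = False.
In (¬E ∨ ¬U) only ¬U is left, so U = False.
In (¬E ∨ ¬Q) only ¬Q is left, so Q = False.
Try B = True:
  (¬B ∨ ¬E ∨ ¬P ∨ U) forces P = False.
  (C ∨ P ∨ W) forces W = True.
  clause (¬B ∨ Q ∨ ¬W) is falsified — backtrack.
So B = False.
  then (B ∨ ¬P ∨ U) forces P = False.
  then (C ∨ P ∨ W) forces W = True.
All clauses satisfied.

Q = False; B = False; W = True; E = True; C = False; P = False; U = False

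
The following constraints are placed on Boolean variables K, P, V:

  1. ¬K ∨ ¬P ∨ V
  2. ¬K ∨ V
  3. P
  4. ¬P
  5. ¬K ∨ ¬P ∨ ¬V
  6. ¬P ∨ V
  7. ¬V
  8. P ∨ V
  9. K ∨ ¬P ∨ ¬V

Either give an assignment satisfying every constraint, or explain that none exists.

Case P = True:
  Clause (¬P) is falsified — contradiction.
Case P = False:
  Clause (P) is falsified — contradiction.
Both cases fail, so the formula is unsatisfiable.

No satisfying assignment exists.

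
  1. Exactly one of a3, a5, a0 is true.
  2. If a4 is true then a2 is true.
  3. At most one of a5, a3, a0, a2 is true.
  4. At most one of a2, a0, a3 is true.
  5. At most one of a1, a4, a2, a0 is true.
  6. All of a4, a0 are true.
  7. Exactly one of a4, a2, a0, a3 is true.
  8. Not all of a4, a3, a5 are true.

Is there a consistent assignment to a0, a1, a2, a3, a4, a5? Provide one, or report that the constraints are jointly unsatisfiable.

Unsatisfiable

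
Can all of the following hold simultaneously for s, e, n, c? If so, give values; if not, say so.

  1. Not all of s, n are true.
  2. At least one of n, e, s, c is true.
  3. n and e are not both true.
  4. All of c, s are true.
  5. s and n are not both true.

s: True; e: False; n: False; c: True

  (1) {s, n}: 1/2 true — not all ✓
  (2) {n, e, s, c}: 2 true — at least one ✓
  (3) n=F, e=F — not both ✓
  (4) {c, s}: all 2 true ✓
  (5) s=T, n=F — not both ✓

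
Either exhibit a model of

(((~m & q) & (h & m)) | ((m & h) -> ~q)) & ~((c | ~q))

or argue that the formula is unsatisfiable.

h=T, m=F, c=F, q=T

  ((~m & q) & (h & m)) | ((m & h) -> ~q) = True
    (~m & q) & (h & m) = False
      ~m & q = True
        ~m = True
      h & m = False
    (m & h) -> ~q = True
      m & h = False
      ~q = False
  ~((c | ~q)) = True
    c | ~q = False
      ~q = False
Both conjuncts True, so the formula holds.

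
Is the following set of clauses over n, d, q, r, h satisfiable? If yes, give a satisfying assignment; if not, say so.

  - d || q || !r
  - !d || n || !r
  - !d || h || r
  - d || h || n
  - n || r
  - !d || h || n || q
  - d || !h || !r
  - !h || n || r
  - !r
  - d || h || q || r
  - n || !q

Unit clause (!r) forces r = False.
In (n || r) only n is left, so n = True.
Set d = False.
Set q = True.
Set h = False.
All clauses satisfied.

n = True; d = False; q = True; r = False; h = False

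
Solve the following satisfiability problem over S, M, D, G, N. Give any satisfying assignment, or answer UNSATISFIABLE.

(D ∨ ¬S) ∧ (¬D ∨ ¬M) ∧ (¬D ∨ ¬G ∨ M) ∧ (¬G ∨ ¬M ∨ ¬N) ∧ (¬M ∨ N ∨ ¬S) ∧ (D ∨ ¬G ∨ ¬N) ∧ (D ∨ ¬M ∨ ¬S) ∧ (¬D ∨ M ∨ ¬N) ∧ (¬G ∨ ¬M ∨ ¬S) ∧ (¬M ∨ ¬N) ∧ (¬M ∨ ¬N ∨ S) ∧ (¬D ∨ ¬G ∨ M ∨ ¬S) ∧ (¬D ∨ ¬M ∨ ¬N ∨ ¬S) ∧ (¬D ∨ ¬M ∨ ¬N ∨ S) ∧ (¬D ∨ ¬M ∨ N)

Set S = False.
Set M = True.
  then (¬D ∨ ¬M) forces D = False.
  then (¬M ∨ ¬N) forces N = False.
Set G = False.
All clauses satisfied.

S: False; M: True; D: False; G: False; N: False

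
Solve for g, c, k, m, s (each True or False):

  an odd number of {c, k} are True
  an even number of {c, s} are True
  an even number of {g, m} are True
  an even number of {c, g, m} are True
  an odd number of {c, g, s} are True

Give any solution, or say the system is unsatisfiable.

g: True, c: False, k: True, m: True, s: False

{c, k}: 1 true → odd ✓
{c, s}: 0 true → even ✓
{g, m}: 2 true → even ✓
{c, g, m}: 2 true → even ✓
{c, g, s}: 1 true → odd ✓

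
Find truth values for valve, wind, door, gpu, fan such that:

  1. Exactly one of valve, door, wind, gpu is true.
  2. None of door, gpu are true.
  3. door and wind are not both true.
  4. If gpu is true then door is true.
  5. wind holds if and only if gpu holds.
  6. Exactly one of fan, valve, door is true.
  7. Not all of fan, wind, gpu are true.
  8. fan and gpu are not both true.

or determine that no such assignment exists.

valve=T, wind=F, door=F, gpu=F, fan=F

  (1) {valve, door, wind, gpu}: 1 true — exactly one ✓
  (2) {door, gpu}: 0 true — none ✓
  (3) door=F, wind=F — not both ✓
  (4) gpu=F ⇒ door: vacuous ✓
  (5) wind=F, gpu=F — same ✓
  (6) {fan, valve, door}: 1 true — exactly one ✓
  (7) {fan, wind, gpu}: 0/3 true — not all ✓
  (8) fan=F, gpu=F — not both ✓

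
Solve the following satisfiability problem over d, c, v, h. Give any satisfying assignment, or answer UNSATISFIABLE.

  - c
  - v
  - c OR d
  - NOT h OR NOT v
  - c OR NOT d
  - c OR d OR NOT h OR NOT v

Unit clause (c) forces c = True.
Unit clause (v) forces v = True.
In (NOT h OR NOT v) only NOT h is left, so h = False.
Set d = True.
Check each clause:
  (c): c holds.
  (v): v holds.
  (c OR d): c holds.
  (NOT h OR NOT v): NOT h holds.
  (c OR NOT d): c holds.
  (c OR d OR NOT h OR NOT v): c holds.
All clauses satisfied.

d: True, c: True, v: True, h: False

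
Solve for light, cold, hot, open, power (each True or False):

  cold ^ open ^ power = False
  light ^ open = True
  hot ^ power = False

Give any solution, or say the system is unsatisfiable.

light = False, cold = True, hot = False, open = True, power = False

cold ^ open ^ power = T ^ T ^ F = False ✓
light ^ open = F ^ T = True ✓
hot ^ power = F ^ F = False ✓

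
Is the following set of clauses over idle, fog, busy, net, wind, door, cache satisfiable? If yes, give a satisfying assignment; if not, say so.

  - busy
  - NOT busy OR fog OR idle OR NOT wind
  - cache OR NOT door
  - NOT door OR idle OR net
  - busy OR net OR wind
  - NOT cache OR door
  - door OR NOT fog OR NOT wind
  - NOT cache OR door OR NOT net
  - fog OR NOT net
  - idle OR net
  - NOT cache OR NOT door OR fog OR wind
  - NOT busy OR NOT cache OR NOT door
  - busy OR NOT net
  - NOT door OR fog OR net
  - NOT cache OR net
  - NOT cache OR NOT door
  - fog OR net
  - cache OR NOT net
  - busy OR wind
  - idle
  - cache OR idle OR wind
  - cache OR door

The formula is unsatisfiable.

Case door = True:
  (busy) forces busy = True.
  (cache OR NOT door) forces cache = True.
  Clause (NOT busy OR NOT cache OR NOT door) is falsified — contradiction.
Case door = False:
  (busy) forces busy = True.
  (NOT cache OR door) forces cache = False.
  Clause (cache OR door) is falsified — contradiction.
Both cases fail, so the formula is unsatisfiable.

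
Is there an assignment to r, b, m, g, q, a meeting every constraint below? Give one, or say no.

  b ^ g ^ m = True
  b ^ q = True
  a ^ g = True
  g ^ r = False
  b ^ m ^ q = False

r = True; b = True; m = True; g = True; q = False; a = False

b ^ g ^ m = T ^ T ^ T = True ✓
b ^ q = T ^ F = True ✓
a ^ g = F ^ T = True ✓
g ^ r = T ^ T = False ✓
b ^ m ^ q = T ^ T ^ F = False ✓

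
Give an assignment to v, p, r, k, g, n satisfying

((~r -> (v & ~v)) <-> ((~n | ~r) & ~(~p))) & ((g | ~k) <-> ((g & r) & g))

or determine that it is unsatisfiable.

v: False; p: False; r: False; k: True; g: False; n: False

  (~r -> (v & ~v)) <-> ((~n | ~r) & ~(~p)) = True
    ~r -> (v & ~v) = False
      ~r = True
      v & ~v = False
        ~v = True
    (~n | ~r) & ~(~p) = False
      ~n | ~r = True
        ~n = True
        ~r = True
      ~(~p) = False
        ~p = True
  (g | ~k) <-> ((g & r) & g) = True
    g | ~k = False
      ~k = False
    (g & r) & g = False
      g & r = False
Both conjuncts True, so the formula holds.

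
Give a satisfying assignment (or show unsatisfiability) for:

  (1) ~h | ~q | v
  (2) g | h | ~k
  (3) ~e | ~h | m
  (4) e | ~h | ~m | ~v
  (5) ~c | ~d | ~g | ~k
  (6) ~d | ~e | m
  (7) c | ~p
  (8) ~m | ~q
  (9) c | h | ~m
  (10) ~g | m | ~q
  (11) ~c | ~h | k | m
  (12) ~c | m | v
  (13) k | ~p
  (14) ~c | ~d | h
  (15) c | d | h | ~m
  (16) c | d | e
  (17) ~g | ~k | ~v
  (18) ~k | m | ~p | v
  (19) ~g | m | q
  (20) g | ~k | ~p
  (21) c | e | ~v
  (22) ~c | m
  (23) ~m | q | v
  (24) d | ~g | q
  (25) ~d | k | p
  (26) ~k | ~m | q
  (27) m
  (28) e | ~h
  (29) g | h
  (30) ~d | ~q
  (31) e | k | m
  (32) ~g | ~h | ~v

Unit clause (m) forces m = True.
In (~m | ~q) only ~q is left, so q = False.
In (~m | q | v) only v is left, so v = True.
In (~k | ~m | q) only ~k is left, so k = False.
In (k | ~p) only ~p is left, so p = False.
In (~d | k | p) only ~d is left, so d = False.
In (d | ~g | q) only ~g is left, so g = False.
In (g | h) only h is left, so h = True.
In (e | ~h | ~m | ~v) only e is left, so e = True.
Set c = False.
All clauses satisfied.

c=F, m=T, d=F, v=T, g=F, h=T, e=T, k=F, q=F, p=F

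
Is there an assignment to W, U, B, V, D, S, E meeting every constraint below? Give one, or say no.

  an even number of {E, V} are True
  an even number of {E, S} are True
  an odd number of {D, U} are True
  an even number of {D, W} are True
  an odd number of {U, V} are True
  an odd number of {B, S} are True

W: True; U: False; B: False; V: True; D: True; S: True; E: True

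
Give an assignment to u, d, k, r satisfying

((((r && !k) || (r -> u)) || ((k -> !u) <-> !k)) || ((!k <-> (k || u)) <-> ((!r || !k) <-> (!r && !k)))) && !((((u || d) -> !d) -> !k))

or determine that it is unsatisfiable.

u = True, d = False, k = True, r = False

  (((r && !k) || (r -> u)) || ((k -> !u) <-> !k)) || ((!k <-> (k || u)) <-> ((!r || !k) <-> (!r && !k))) = True
    ((r && !k) || (r -> u)) || ((k -> !u) <-> !k) = True
      (r && !k) || (r -> u) = True
        r && !k = False
          !k = False
        r -> u = True
      (k -> !u) <-> !k = True
        k -> !u = False
          !u = False
        !k = False
    (!k <-> (k || u)) <-> ((!r || !k) <-> (!r && !k)) = True
      !k <-> (k || u) = False
        !k = False
        k || u = True
      (!r || !k) <-> (!r && !k) = False
        !r || !k = True
          !r = True
          !k = False
        !r && !k = False
          !r = True
          !k = False
  !((((u || d) -> !d) -> !k)) = True
    ((u || d) -> !d) -> !k = False
      (u || d) -> !d = True
        u || d = True
        !d = True
      !k = False
Both conjuncts True, so the formula holds.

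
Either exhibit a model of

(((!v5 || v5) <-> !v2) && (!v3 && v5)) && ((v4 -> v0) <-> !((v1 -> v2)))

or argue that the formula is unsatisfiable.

v0=T, v1=T, v2=F, v3=F, v4=T, v5=T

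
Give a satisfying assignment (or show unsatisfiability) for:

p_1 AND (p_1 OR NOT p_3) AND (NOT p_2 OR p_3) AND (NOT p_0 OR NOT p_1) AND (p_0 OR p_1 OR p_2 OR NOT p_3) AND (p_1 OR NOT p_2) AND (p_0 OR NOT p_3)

p_0: False; p_1: True; p_2: False; p_3: False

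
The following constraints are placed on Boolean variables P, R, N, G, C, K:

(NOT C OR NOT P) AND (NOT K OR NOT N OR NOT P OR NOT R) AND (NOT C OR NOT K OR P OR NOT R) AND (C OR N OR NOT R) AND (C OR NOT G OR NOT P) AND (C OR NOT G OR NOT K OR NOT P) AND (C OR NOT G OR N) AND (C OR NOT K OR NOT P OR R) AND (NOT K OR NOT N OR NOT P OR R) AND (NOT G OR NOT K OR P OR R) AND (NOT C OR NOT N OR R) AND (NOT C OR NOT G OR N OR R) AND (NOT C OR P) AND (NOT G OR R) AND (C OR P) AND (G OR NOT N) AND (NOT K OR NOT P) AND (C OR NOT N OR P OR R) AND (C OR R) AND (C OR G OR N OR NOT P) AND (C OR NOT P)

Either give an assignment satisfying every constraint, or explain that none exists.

The formula is unsatisfiable.

Case P = True:
  (NOT C OR NOT P) forces C = False.
  Clause (C OR NOT P) is falsified — contradiction.
Case P = False:
  (NOT C OR P) forces C = False.
  Clause (C OR P) is falsified — contradiction.
Both cases fail, so the formula is unsatisfiable.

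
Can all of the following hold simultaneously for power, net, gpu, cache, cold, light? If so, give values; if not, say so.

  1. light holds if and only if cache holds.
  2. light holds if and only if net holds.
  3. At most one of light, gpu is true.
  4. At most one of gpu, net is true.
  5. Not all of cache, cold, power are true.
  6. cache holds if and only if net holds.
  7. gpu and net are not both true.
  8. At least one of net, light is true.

power=F; net=T; gpu=F; cache=T; cold=T; light=T

  (1) light=T, cache=T — same ✓
  (2) light=T, net=T — same ✓
  (3) {light, gpu}: 1 true — at most one ✓
  (4) {gpu, net}: 1 true — at most one ✓
  (5) {cache, cold, power}: 2/3 true — not all ✓
  (6) cache=T, net=T — same ✓
  (7) gpu=F, net=T — not both ✓
  (8) {net, light}: 2 true — at least one ✓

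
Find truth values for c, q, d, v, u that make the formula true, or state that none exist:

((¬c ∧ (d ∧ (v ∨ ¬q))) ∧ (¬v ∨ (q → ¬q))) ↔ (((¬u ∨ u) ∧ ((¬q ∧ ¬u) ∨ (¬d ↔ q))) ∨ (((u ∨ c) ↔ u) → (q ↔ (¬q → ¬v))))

c = False; q = False; d = False; v = False; u = True

  ((¬c ∧ (d ∧ (v ∨ ¬q))) ∧ (¬v ∨ (q → ¬q))) ↔ (((¬u ∨ u) ∧ ((¬q ∧ ¬u) ∨ (¬d ↔ q))) ∨ (((u ∨ c) ↔ u) → (q ↔ (¬q → ¬v)))) = True
    (¬c ∧ (d ∧ (v ∨ ¬q))) ∧ (¬v ∨ (q → ¬q)) = False
      ¬c ∧ (d ∧ (v ∨ ¬q)) = False
        ¬c = True
        d ∧ (v ∨ ¬q) = False
          v ∨ ¬q = True
            ¬q = True
      ¬v ∨ (q → ¬q) = True
        ¬v = True
        q → ¬q = True
          ¬q = True
    ((¬u ∨ u) ∧ ((¬q ∧ ¬u) ∨ (¬d ↔ q))) ∨ (((u ∨ c) ↔ u) → (q ↔ (¬q → ¬v))) = False
      (¬u ∨ u) ∧ ((¬q ∧ ¬u) ∨ (¬d ↔ q)) = False
        ¬u ∨ u = True
          ¬u = False
        (¬q ∧ ¬u) ∨ (¬d ↔ q) = False
          ¬q ∧ ¬u = False
            ¬q = True
            ¬u = False
          ¬d ↔ q = False
            ¬d = True
      ((u ∨ c) ↔ u) → (q ↔ (¬q → ¬v)) = False
        (u ∨ c) ↔ u = True
          u ∨ c = True
        q ↔ (¬q → ¬v) = False
          ¬q → ¬v = True
            ¬q = True
            ¬v = True
The formula evaluates to True.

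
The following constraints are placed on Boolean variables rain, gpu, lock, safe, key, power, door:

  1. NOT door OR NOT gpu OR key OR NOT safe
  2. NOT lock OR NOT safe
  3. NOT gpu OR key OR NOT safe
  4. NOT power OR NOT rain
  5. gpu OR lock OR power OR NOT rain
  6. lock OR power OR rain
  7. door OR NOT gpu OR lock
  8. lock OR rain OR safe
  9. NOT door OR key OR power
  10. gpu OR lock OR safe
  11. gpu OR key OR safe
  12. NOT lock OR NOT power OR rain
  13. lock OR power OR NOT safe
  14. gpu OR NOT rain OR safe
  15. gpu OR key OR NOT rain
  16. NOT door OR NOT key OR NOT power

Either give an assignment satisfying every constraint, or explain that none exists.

Set rain = False.
Set gpu = False.
Set lock = True.
  then (NOT lock OR NOT safe) forces safe = False.
  then (gpu OR key OR safe) forces key = True.
  then (NOT lock OR NOT power OR rain) forces power = False.
Set door = True.
All clauses satisfied.

rain = False, gpu = False, lock = True, safe = False, key = True, power = False, door = True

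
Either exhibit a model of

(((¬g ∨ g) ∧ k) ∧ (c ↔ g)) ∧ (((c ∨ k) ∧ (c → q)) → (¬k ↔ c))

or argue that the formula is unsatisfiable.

k=T; q=F; c=F; g=F

  ((¬g ∨ g) ∧ k) ∧ (c ↔ g) = True
    (¬g ∨ g) ∧ k = True
      ¬g ∨ g = True
        ¬g = True
    c ↔ g = True
  ((c ∨ k) ∧ (c → q)) → (¬k ↔ c) = True
    (c ∨ k) ∧ (c → q) = True
      c ∨ k = True
      c → q = True
    ¬k ↔ c = True
      ¬k = False
Both conjuncts True, so the formula holds.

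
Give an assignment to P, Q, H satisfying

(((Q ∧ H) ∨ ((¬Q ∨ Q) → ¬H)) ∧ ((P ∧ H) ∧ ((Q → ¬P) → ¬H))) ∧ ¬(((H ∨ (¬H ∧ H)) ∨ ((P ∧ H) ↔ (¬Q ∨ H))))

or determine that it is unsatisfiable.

UNSATISFIABLE

Case H = True: the conjunct ¬(((H ∨ (¬H ∧ H)) ∨ ((P ∧ H) ↔ (¬Q ∨ H)))) becomes ¬((True ∨ P)) = False.
Case H = False: the conjunct H is False.
Both cases fail — unsatisfiable.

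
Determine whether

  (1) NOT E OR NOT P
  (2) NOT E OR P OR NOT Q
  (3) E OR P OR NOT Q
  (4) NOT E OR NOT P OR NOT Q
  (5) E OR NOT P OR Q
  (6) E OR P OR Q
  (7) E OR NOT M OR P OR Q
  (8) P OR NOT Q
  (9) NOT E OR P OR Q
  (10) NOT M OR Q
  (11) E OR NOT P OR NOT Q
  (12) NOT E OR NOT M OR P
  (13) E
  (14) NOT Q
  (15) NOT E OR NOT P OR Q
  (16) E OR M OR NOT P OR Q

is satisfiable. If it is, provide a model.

Unsatisfiable — no assignment works.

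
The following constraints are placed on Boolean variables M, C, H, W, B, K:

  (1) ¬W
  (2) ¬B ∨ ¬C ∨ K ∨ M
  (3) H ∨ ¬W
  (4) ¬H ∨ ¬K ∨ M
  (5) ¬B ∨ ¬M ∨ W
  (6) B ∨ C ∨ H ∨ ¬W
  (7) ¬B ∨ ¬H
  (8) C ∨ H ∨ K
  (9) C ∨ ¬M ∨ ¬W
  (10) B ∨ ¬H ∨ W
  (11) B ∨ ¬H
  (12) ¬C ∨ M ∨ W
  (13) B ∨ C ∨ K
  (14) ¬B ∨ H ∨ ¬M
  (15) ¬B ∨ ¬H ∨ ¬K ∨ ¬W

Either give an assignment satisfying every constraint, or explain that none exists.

M = True, C = False, H = False, W = False, B = False, K = True

Unit clause (¬W) forces W = False.
Set M = True.
  then (¬B ∨ ¬M ∨ W) forces B = False.
  then (B ∨ ¬H ∨ W) forces H = False.
Set C = False.
  then (C ∨ H ∨ K) forces K = True.
All clauses satisfied.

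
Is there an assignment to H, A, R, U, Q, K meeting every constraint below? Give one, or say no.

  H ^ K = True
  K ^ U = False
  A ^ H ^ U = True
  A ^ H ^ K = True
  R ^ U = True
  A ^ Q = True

H: False, A: False, R: False, U: True, Q: True, K: True

H ^ K = F ^ T = True ✓
K ^ U = T ^ T = False ✓
A ^ H ^ U = F ^ F ^ T = True ✓
A ^ H ^ K = F ^ F ^ T = True ✓
R ^ U = F ^ T = True ✓
A ^ Q = F ^ T = True ✓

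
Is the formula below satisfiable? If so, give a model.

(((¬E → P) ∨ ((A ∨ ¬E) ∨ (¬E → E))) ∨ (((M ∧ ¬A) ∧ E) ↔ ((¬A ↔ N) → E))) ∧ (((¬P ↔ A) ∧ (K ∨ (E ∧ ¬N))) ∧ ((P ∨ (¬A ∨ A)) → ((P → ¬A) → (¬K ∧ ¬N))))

E = True, P = True, K = False, N = False, A = False, M = False

  ((¬E → P) ∨ ((A ∨ ¬E) ∨ (¬E → E))) ∨ (((M ∧ ¬A) ∧ E) ↔ ((¬A ↔ N) → E)) = True
    (¬E → P) ∨ ((A ∨ ¬E) ∨ (¬E → E)) = True
      ¬E → P = True
        ¬E = False
      (A ∨ ¬E) ∨ (¬E → E) = True
        A ∨ ¬E = False
          ¬E = False
        ¬E → E = True
          ¬E = False
    ((M ∧ ¬A) ∧ E) ↔ ((¬A ↔ N) → E) = False
      (M ∧ ¬A) ∧ E = False
        M ∧ ¬A = False
          ¬A = True
      (¬A ↔ N) → E = True
        ¬A ↔ N = False
          ¬A = True
  ((¬P ↔ A) ∧ (K ∨ (E ∧ ¬N))) ∧ ((P ∨ (¬A ∨ A)) → ((P → ¬A) → (¬K ∧ ¬N))) = True
    (¬P ↔ A) ∧ (K ∨ (E ∧ ¬N)) = True
      ¬P ↔ A = True
        ¬P = False
      K ∨ (E ∧ ¬N) = True
        E ∧ ¬N = True
          ¬N = True
    (P ∨ (¬A ∨ A)) → ((P → ¬A) → (¬K ∧ ¬N)) = True
      P ∨ (¬A ∨ A) = True
        ¬A ∨ A = True
          ¬A = True
      (P → ¬A) → (¬K ∧ ¬N) = True
        P → ¬A = True
          ¬A = True
        ¬K ∧ ¬N = True
          ¬K = True
          ¬N = True
Both conjuncts True, so the formula holds.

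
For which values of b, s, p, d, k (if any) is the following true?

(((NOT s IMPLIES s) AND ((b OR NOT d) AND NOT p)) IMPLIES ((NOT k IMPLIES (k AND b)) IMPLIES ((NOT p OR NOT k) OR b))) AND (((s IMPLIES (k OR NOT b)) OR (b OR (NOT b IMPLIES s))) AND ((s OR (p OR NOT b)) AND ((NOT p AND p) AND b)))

The formula is unsatisfiable.

Case p = True: the conjunct NOT p is False.
Case p = False: the conjunct p is False.
Both cases fail — unsatisfiable.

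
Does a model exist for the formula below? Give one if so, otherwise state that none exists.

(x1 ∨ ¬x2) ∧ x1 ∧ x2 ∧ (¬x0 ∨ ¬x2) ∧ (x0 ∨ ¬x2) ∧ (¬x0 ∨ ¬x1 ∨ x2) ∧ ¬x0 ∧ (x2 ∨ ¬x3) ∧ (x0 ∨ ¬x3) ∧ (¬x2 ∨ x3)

No satisfying assignment exists.

Case x0 = True:
  Clause (¬x0) is falsified — contradiction.
Case x0 = False:
  (x1) forces x1 = True.
  (x2) forces x2 = True.
  Clause (x0 ∨ ¬x2) is falsified — contradiction.
Both cases fail, so the formula is unsatisfiable.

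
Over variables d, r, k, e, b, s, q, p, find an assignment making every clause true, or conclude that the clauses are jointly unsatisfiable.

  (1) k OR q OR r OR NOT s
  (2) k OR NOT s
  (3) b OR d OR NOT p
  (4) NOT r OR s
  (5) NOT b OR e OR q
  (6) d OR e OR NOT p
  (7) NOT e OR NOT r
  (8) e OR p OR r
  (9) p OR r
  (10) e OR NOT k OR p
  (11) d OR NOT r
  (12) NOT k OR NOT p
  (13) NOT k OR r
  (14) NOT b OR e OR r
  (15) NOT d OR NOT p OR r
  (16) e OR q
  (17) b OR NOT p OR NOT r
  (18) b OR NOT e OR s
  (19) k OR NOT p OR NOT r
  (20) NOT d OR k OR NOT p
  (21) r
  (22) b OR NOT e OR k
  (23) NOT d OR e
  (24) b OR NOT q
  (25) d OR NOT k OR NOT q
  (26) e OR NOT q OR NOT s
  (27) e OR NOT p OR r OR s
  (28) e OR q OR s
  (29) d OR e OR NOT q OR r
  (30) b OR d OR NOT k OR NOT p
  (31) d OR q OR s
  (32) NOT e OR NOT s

Case r = True:
  (NOT r OR s) forces s = True.
  (k OR NOT s) forces k = True.
  (NOT e OR NOT r) forces e = False.
  (e OR NOT k OR p) forces p = True.
  Clause (NOT k OR NOT p) is falsified — contradiction.
Case r = False:
  Clause (r) is falsified — contradiction.
Both cases fail, so the formula is unsatisfiable.

Unsatisfiable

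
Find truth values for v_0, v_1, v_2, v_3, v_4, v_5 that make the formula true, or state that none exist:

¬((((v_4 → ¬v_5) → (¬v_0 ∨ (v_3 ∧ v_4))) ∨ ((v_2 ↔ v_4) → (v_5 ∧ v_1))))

v_0 = True, v_1 = False, v_2 = True, v_3 = False, v_4 = True, v_5 = False

  ¬((((v_4 → ¬v_5) → (¬v_0 ∨ (v_3 ∧ v_4))) ∨ ((v_2 ↔ v_4) → (v_5 ∧ v_1)))) = True
    ((v_4 → ¬v_5) → (¬v_0 ∨ (v_3 ∧ v_4))) ∨ ((v_2 ↔ v_4) → (v_5 ∧ v_1)) = False
      (v_4 → ¬v_5) → (¬v_0 ∨ (v_3 ∧ v_4)) = False
        v_4 → ¬v_5 = True
          ¬v_5 = True
        ¬v_0 ∨ (v_3 ∧ v_4) = False
          ¬v_0 = False
          v_3 ∧ v_4 = False
      (v_2 ↔ v_4) → (v_5 ∧ v_1) = False
        v_2 ↔ v_4 = True
        v_5 ∧ v_1 = False
The formula evaluates to True.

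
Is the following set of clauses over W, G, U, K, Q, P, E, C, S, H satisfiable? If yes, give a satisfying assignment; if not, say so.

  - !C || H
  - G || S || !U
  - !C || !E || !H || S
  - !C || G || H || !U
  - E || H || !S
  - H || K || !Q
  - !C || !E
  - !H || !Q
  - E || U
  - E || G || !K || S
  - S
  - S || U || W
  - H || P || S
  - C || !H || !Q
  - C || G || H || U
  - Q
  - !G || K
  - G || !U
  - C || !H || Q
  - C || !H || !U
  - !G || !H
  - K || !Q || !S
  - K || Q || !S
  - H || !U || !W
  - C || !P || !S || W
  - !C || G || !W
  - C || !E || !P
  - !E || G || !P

Unit clause (S) forces S = True.
Unit clause (Q) forces Q = True.
In (K || !Q || !S) only K is left, so K = True.
In (!H || !Q) only !H is left, so H = False.
In (!C || H) only !C is left, so C = False.
In (E || H || !S) only E is left, so E = True.
In (C || !E || !P) only !P is left, so P = False.
Set W = False.
Set G = True.
Set U = False.
All clauses satisfied.

W = False, G = True, U = False, K = True, Q = True, P = False, E = True, C = False, S = True, H = False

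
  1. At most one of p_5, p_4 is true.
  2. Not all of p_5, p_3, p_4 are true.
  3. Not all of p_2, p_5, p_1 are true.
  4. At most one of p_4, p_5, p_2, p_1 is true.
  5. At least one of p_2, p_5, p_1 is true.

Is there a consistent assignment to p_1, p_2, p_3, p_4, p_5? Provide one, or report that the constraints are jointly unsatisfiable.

p_1 = False; p_2 = False; p_3 = True; p_4 = False; p_5 = True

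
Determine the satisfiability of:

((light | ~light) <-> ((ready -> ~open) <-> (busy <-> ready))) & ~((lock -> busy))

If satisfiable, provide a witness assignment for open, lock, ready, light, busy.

open=F, lock=T, ready=F, light=T, busy=F

  (light | ~light) <-> ((ready -> ~open) <-> (busy <-> ready)) = True
    light | ~light = True
      ~light = False
    (ready -> ~open) <-> (busy <-> ready) = True
      ready -> ~open = True
        ~open = True
      busy <-> ready = True
  ~((lock -> busy)) = True
    lock -> busy = False
Both conjuncts True, so the formula holds.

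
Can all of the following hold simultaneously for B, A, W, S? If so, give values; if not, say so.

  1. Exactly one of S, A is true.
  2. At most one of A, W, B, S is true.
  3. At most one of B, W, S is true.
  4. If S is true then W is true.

B: False, A: True, W: False, S: False

  (1) {S, A}: 1 true — exactly one ✓
  (2) {A, W, B, S}: 1 true — at most one ✓
  (3) {B, W, S}: 0 true — at most one ✓
  (4) S=F ⇒ W: vacuous ✓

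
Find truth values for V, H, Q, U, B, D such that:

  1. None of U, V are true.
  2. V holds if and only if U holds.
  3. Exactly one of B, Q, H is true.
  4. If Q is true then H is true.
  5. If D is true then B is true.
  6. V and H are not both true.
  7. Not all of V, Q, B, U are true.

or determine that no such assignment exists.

V=F, H=T, Q=F, U=F, B=F, D=F

  (1) {U, V}: 0 true — none ✓
  (2) V=F, U=F — same ✓
  (3) {B, Q, H}: 1 true — exactly one ✓
  (4) Q=F ⇒ H: vacuous ✓
  (5) D=F ⇒ B: vacuous ✓
  (6) V=F, H=T — not both ✓
  (7) {V, Q, B, U}: 0/4 true — not all ✓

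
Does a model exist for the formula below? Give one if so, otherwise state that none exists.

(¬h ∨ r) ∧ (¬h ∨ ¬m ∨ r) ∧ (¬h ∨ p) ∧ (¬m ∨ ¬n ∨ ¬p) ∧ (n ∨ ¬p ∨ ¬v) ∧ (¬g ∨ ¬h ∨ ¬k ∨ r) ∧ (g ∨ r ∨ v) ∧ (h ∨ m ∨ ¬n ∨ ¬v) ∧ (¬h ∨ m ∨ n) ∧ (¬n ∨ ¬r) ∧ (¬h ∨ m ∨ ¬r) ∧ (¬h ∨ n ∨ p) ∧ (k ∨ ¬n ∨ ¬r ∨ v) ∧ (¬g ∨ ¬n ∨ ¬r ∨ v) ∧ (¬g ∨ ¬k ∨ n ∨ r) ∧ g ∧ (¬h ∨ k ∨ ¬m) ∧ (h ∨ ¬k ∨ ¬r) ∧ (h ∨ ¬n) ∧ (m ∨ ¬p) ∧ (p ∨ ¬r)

g = True; h = True; v = False; k = True; n = False; p = True; r = True; m = True

Unit clause (g) forces g = True.
Set h = True.
  then (¬h ∨ r) forces r = True.
  then (¬h ∨ p) forces p = True.
  then (¬n ∨ ¬r) forces n = False.
  then (¬h ∨ m ∨ ¬r) forces m = True.
  then (¬h ∨ k ∨ ¬m) forces k = True.
  then (n ∨ ¬p ∨ ¬v) forces v = False.
All clauses satisfied.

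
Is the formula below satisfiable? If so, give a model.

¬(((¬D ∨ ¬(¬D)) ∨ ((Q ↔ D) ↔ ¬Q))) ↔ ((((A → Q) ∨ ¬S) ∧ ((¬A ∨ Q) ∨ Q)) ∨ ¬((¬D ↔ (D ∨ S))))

Q = False, D = False, S = True, A = True

  ¬(((¬D ∨ ¬(¬D)) ∨ ((Q ↔ D) ↔ ¬Q))) ↔ ((((A → Q) ∨ ¬S) ∧ ((¬A ∨ Q) ∨ Q)) ∨ ¬((¬D ↔ (D ∨ S)))) = True
    ¬(((¬D ∨ ¬(¬D)) ∨ ((Q ↔ D) ↔ ¬Q))) = False
      (¬D ∨ ¬(¬D)) ∨ ((Q ↔ D) ↔ ¬Q) = True
        ¬D ∨ ¬(¬D) = True
          ¬D = True
          ¬(¬D) = False
            ¬D = True
        (Q ↔ D) ↔ ¬Q = True
          Q ↔ D = True
          ¬Q = True
    (((A → Q) ∨ ¬S) ∧ ((¬A ∨ Q) ∨ Q)) ∨ ¬((¬D ↔ (D ∨ S))) = False
      ((A → Q) ∨ ¬S) ∧ ((¬A ∨ Q) ∨ Q) = False
        (A → Q) ∨ ¬S = False
          A → Q = False
          ¬S = False
        (¬A ∨ Q) ∨ Q = False
          ¬A ∨ Q = False
            ¬A = False
      ¬((¬D ↔ (D ∨ S))) = False
        ¬D ↔ (D ∨ S) = True
          ¬D = True
          D ∨ S = True
The formula evaluates to True.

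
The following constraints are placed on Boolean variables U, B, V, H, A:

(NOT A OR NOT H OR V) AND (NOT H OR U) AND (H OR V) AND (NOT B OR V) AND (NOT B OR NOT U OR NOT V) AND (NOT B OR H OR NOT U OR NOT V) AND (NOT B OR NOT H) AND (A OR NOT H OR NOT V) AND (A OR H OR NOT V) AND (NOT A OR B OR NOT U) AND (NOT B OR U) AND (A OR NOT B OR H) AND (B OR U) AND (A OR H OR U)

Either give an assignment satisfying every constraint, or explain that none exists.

Try U = False:
  (NOT H OR U) forces H = False.
  (H OR V) forces V = True.
  (A OR H OR NOT V) forces A = True.
  (NOT B OR U) forces B = False.
  clause (B OR U) is falsified — backtrack.
So U = True.
Try B = True:
  (NOT B OR V) forces V = True.
  clause (NOT B OR NOT U OR NOT V) is falsified — backtrack.
So B = False.
  then (NOT A OR B OR NOT U) forces A = False.
Try V = True:
  (A OR NOT H OR NOT V) forces H = False.
  clause (A OR H OR NOT V) is falsified — backtrack.
So V = False.
  then (H OR V) forces H = True.
All clauses satisfied.

U = True; B = False; V = False; H = True; A = False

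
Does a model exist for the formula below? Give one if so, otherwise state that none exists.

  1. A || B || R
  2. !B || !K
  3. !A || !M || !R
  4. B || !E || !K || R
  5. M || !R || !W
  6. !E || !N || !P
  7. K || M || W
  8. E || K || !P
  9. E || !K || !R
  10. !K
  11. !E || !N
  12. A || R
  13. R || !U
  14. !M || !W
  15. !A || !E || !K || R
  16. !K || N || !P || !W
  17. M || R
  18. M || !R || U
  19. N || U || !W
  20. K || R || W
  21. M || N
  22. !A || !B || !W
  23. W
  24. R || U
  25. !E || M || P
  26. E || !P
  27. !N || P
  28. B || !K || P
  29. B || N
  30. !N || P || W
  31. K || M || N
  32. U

No satisfying assignment exists.

Case K = True:
  Clause (!K) is falsified — contradiction.
Case K = False:
  (W) forces W = True.
  (!M || !W) forces M = False.
  (M || !R || !W) forces R = False.
  Clause (M || R) is falsified — contradiction.
Both cases fail, so the formula is unsatisfiable.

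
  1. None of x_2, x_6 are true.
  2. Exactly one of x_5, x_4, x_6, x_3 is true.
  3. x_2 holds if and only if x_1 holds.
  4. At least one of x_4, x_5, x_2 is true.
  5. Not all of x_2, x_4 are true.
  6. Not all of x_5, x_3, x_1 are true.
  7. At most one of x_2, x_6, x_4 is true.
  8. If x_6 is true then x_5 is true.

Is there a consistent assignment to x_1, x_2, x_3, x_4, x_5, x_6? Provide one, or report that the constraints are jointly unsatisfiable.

x_1 = False, x_2 = False, x_3 = False, x_4 = True, x_5 = False, x_6 = False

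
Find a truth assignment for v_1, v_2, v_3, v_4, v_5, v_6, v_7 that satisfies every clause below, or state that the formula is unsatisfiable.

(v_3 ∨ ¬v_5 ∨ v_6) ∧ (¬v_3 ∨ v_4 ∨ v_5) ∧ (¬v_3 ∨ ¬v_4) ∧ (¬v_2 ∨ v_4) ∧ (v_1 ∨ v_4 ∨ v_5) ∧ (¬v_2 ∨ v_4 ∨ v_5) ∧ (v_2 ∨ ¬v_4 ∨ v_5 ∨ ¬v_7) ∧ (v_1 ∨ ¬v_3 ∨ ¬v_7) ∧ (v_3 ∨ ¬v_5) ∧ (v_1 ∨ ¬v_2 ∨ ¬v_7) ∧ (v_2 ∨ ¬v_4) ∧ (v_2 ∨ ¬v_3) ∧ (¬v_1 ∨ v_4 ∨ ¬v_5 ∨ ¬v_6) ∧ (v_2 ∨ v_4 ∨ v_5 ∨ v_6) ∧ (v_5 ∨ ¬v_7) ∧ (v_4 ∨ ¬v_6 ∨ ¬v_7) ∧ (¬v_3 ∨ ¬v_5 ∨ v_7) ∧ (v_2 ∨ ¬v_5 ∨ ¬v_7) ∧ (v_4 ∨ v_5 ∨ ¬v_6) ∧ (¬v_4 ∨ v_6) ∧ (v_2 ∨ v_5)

v_1 = True, v_2 = True, v_3 = False, v_4 = True, v_5 = False, v_6 = True, v_7 = False

Set v_1 = True.
Set v_2 = True.
  then (¬v_2 ∨ v_4) forces v_4 = True.
  then (¬v_4 ∨ v_6) forces v_6 = True.
  then (¬v_3 ∨ ¬v_4) forces v_3 = False.
  then (v_3 ∨ ¬v_5) forces v_5 = False.
  then (v_5 ∨ ¬v_7) forces v_7 = False.
All clauses satisfied.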